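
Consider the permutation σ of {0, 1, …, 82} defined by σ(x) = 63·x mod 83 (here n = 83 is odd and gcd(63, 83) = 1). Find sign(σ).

+1

Orbit of 36 under x↦63x: [36, 27, 41, 10, 49, 16, 12]… (length divides ord_83(63)).
The orbit structure of x ↦ 63x mod 83: 3 orbits of sizes [41, 41, 1].
Σ(ℓ_i−1) = 83−3 = 80; sign = (−1)^80 = +1.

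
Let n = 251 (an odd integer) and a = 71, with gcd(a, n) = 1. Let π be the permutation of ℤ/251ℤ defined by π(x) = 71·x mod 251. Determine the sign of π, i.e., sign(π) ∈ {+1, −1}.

Start at x=94: 94 → 148 → 217 → 96 → 39 → 8 → 66 → … (one orbit).
Decompose π into cycles: lengths [250, 1] (2 cycles, including the fixed point 0).
251 − 2 = 249 transpositions; sign(π) = (−1)^249 = -1.
(71|251)_J = -1 (Zolotarev's lemma cross-check).

-1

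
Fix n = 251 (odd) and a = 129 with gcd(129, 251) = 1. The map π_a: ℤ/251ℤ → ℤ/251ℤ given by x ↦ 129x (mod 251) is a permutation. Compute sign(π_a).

-1

Start at x=118: 118 → 162 → 65 → 102 → 106 → 120 → 169 → … (one orbit).
π_129 has 2 disjoint cycles with lengths [250, 1] on {0,…,250}.
sign(π) = (−1)^{n − #cycles} = (−1)^{251−2} = (−1)^249 = -1.
(129|251)_J = -1 (Zolotarev's lemma cross-check).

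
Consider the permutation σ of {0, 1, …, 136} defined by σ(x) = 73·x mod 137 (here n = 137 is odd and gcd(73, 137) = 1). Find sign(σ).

+1

Trace 16: π^k(16) = [16, 72, 50, 88, 122, 1, 73] for k=0..6.
Cycle lengths of π_73 on ℤ/137ℤ: [17, 17, 17, 17, 17, 17, 17, 17, 1]; 9 cycles in total.
137 − 9 = 128 transpositions; sign(π) = (−1)^128 = +1.
Check: (73/137) = +1 by Zolotarev.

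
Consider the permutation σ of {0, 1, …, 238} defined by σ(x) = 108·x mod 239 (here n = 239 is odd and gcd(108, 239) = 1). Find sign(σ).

+1

Orbit of 226 under x↦108x: [226, 30, 133, 24, 202, 67, 66]… (length divides ord_239(108)).
Decompose π into cycles: lengths [119, 119, 1] (3 cycles, including the fixed point 0).
With 3 cycles on 239 points, sign = (−1)^{239−3} = +1.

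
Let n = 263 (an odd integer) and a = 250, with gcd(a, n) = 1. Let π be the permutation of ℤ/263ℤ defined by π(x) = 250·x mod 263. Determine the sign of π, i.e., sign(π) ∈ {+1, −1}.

-1

Orbit of 218 under x↦250x: [218, 59, 22, 240, 36, 58, 35]… (length divides ord_263(250)).
Cycle lengths of π_250 on ℤ/263ℤ: [262, 1]; 2 cycles in total.
2 cycles on 263: each ℓ→(−1)^(ℓ−1), product (−1)^261 = -1.
Check: (250/263) = -1 by Zolotarev.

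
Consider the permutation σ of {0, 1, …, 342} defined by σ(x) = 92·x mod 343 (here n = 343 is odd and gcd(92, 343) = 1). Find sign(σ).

Start at x=330: 330 → 176 → 71 → 15 → 8 → 50 → 141 → … (one orbit).
Cycle type of π: 49×6 + 7×6 + 1×7; total 19 cycles.
19 cycles on 343: each ℓ→(−1)^(ℓ−1), product (−1)^324 = +1.
The Jacobi symbol (92|343) = +1 (Zolotarev) agrees.

+1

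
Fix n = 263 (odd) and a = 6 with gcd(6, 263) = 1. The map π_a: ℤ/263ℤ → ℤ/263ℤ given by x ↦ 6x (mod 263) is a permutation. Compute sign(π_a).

+1

Trace 149: π^k(149) = [149, 105, 104, 98, 62, 109, 128] for k=0..6.
Decompose π into cycles: lengths [131, 131, 1] (3 cycles, including the fixed point 0).
263 − 3 = 260 transpositions; sign(π) = (−1)^260 = +1.
Check: (6/263) = +1 by Zolotarev.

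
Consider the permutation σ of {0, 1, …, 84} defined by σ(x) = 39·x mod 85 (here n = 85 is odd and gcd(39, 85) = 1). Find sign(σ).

-1

Orbit of 74 under x↦39x: [74, 81, 14, 36, 44, 16, 29]… (length divides ord_85(39)).
The orbit structure of x ↦ 39x mod 85: 8 orbits of sizes [16, 16, 16, 16, 16, 2, 2, 1].
n − c = 85 − 8 = 77; sign = (−1)^77 = -1.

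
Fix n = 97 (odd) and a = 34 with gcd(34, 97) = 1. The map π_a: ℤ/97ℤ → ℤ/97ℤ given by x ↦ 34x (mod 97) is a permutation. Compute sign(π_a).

-1

Orbit of 50 under x↦34x: [50, 51, 85, 77, 96, 63, 8]… (length divides ord_97(34)).
Cycle type of π: 32×3 + 1; total 4 cycles.
With 4 cycles on 97 points, sign = (−1)^{97−4} = -1.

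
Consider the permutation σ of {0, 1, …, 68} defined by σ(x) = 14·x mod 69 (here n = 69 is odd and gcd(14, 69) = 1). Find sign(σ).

+1

Trace 31: π^k(31) = [31, 20, 4, 56, 25, 5, 1] for k=0..6.
Cycle lengths of π_14 on ℤ/69ℤ: [22, 22, 22, 2, 1]; 5 cycles in total.
n − c = 69 − 5 = 64; sign = (−1)^64 = +1.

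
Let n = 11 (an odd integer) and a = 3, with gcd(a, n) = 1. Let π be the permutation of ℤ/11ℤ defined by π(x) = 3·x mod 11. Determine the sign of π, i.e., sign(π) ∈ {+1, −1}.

Orbit of 3 under x↦3x: [3, 9, 5, 4, 1]… (length divides ord_11(3)).
Cycle type of π: 5×2 + 1; total 3 cycles.
Σ(ℓ_i−1) = 11−3 = 8; sign = (−1)^8 = +1.

+1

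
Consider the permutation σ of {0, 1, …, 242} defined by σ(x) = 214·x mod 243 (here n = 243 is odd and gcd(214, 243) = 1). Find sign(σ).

+1

Start at x=238: 238 → 145 → 169 → 202 → 217 → 25 → 4 → … (one orbit).
Cycle type of π: 81×2 + 27×2 + 9×2 + 3×2 + 1×3; total 11 cycles.
sign(π) = (−1)^{n − #cycles} = (−1)^{243−11} = (−1)^232 = +1.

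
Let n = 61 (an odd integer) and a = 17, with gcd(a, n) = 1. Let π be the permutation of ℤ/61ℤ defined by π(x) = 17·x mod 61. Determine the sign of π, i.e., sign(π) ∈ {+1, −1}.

-1

Orbit of 42 under x↦17x: [42, 43, 60, 44, 16, 28, 49]… (length divides ord_61(17)).
π_17 has 2 disjoint cycles with lengths [60, 1] on {0,…,60}.
2 cycles on 61: each ℓ→(−1)^(ℓ−1), product (−1)^59 = -1.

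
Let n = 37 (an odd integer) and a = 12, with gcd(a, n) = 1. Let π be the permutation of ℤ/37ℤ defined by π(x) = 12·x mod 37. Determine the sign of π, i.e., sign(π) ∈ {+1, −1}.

+1

Trace 26: π^k(26) = [26, 16, 7, 10, 9, 34, 1] for k=0..6.
5 cycles of lengths [9, 9, 9, 9, 1].
5 cycles on 37: each ℓ→(−1)^(ℓ−1), product (−1)^32 = +1.
Via Zolotarev, sign(π_{12}) = (12|37) = +1.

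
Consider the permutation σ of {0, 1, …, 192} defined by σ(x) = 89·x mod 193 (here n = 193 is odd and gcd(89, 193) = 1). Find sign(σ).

Trace 122: π^k(122) = [122, 50, 11, 14, 88, 112, 125] for k=0..6.
Decompose π into cycles: lengths [64, 64, 64, 1] (4 cycles, including the fixed point 0).
4 cycles on 193: each ℓ→(−1)^(ℓ−1), product (−1)^189 = -1.
Check: (89/193) = -1 by Zolotarev.

-1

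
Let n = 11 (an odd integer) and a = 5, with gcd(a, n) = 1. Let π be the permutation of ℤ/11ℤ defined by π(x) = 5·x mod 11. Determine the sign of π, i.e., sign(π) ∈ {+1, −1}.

+1

Start at x=9: 9 → 1 → 5 → 3 → 4 → 9 (one orbit).
π_5 has 3 disjoint cycles with lengths [5, 5, 1] on {0,…,10}.
n − c = 11 − 3 = 8; sign = (−1)^8 = +1.
Zolotarev: (5|11) = +1, matching the cycle-count sign.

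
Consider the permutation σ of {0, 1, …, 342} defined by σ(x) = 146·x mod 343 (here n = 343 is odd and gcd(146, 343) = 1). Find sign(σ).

-1

Orbit of 197 under x↦146x: [197, 293, 246, 244, 295, 195, 1]… (length divides ord_343(146)).
The orbit structure of x ↦ 146x mod 343: 46 orbits of sizes [14, 14, 14, 14, 14, 14, 14, 14, 14, 14, 14, 14, 14, 14, 14, 14, 14, 14, 14, 14, 14, 2, 2, 2, 2, 2, 2, 2, 2, 2, 2, 2, 2, 2, 2, 2, 2, 2, 2, 2, 2, 2, 2, 2, 2, 1].
Σ(ℓ_i−1) = 343−46 = 297; sign = (−1)^297 = -1.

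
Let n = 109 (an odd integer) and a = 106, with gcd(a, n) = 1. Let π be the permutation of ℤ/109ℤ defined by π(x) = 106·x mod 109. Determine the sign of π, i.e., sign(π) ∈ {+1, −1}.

Trace 104: π^k(104) = [104, 15, 64, 26, 31, 16, 61] for k=0..6.
π_106 has 3 disjoint cycles with lengths [54, 54, 1] on {0,…,108}.
With 3 cycles on 109 points, sign = (−1)^{109−3} = +1.

+1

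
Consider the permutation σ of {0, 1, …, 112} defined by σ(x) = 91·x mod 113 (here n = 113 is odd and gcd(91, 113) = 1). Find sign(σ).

+1

Start at x=30: 30 → 18 → 56 → 11 → 97 → 13 → 53 → … (one orbit).
π_91 has 3 disjoint cycles with lengths [56, 56, 1] on {0,…,112}.
sign(π) = (−1)^{n − #cycles} = (−1)^{113−3} = (−1)^110 = +1.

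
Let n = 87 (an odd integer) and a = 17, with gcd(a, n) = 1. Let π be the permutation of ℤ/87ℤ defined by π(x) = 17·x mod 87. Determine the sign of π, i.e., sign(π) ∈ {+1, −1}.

+1

Trace 41: π^k(41) = [41, 1, 17, 28] for k=0..3.
π_17 has 23 disjoint cycles with lengths [4, 4, 4, 4, 4, 4, 4, 4, 4, 4, 4, 4, 4, 4, 4, 4, 4, 4, 4, 4, 4, 2, 1] on {0,…,86}.
Σ(ℓ_i−1) = 87−23 = 64; sign = (−1)^64 = +1.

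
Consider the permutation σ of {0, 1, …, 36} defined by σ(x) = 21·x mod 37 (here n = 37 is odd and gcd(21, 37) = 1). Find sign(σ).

Orbit of 30 under x↦21x: [30, 1, 21, 34, 11, 9, 4]… (length divides ord_37(21)).
Cycle type of π: 18×2 + 1; total 3 cycles.
sign(π) = (−1)^{n − #cycles} = (−1)^{37−3} = (−1)^34 = +1.
Check: (21/37) = +1 by Zolotarev.

+1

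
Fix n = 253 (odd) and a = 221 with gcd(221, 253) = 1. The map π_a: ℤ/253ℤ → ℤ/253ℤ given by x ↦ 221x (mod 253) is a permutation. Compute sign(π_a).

-1

Orbit of 122 under x↦221x: [122, 144, 199, 210, 111, 243, 67]… (length divides ord_253(221)).
22 cycles of lengths [22, 22, 22, 22, 22, 22, 22, 22, 22, 22, 22, 1, 1, 1, 1, 1, 1, 1, 1, 1, 1, 1].
sign(π) = (−1)^{n − #cycles} = (−1)^{253−22} = (−1)^231 = -1.
(221|253)_J = -1 (Zolotarev's lemma cross-check).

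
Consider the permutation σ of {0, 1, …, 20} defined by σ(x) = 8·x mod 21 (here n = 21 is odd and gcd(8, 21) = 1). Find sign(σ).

Trace 1: π^k(1) = [1, 8] for k=0..1.
Cycle type of π: 2×7 + 1×7; total 14 cycles.
21 − 14 = 7 transpositions; sign(π) = (−1)^7 = -1.

-1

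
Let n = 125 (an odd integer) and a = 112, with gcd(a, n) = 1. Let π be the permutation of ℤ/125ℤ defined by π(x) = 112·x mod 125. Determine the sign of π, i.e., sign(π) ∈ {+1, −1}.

Trace 6: π^k(6) = [6, 47, 14, 68, 116, 117, 104] for k=0..6.
π_112 has 4 disjoint cycles with lengths [100, 20, 4, 1] on {0,…,124}.
125 − 4 = 121 transpositions; sign(π) = (−1)^121 = -1.
Check: (112/125) = -1 by Zolotarev.

-1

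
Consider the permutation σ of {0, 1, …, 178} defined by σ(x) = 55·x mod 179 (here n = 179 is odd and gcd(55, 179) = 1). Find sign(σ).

-1

Orbit of 162 under x↦55x: [162, 139, 127, 4, 41, 107, 157]… (length divides ord_179(55)).
π_55 has 2 disjoint cycles with lengths [178, 1] on {0,…,178}.
sign(π) = (−1)^{n − #cycles} = (−1)^{179−2} = (−1)^177 = -1.
Via Zolotarev, sign(π_{55}) = (55|179) = -1.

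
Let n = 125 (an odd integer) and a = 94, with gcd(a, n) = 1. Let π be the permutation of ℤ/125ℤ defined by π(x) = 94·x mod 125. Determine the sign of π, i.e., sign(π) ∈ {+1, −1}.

+1

Start at x=14: 14 → 66 → 79 → 51 → 44 → 11 → 34 → … (one orbit).
The orbit structure of x ↦ 94x mod 125: 7 orbits of sizes [50, 50, 10, 10, 2, 2, 1].
7 cycles on 125: each ℓ→(−1)^(ℓ−1), product (−1)^118 = +1.
Check: (94/125) = +1 by Zolotarev.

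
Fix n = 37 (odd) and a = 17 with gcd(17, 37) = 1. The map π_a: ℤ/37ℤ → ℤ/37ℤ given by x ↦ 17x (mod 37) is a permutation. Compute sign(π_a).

Orbit of 21 under x↦17x: [21, 24, 1, 17, 30, 29, 12]… (length divides ord_37(17)).
π_17 has 2 disjoint cycles with lengths [36, 1] on {0,…,36}.
Σ(ℓ_i−1) = 37−2 = 35; sign = (−1)^35 = -1.

-1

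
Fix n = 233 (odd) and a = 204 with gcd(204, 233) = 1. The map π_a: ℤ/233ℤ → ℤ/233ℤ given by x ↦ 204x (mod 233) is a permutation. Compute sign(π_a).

Start at x=102: 102 → 71 → 38 → 63 → 37 → 92 → 128 → … (one orbit).
The orbit structure of x ↦ 204x mod 233: 9 orbits of sizes [29, 29, 29, 29, 29, 29, 29, 29, 1].
n − c = 233 − 9 = 224; sign = (−1)^224 = +1.
Check: (204/233) = +1 by Zolotarev.

+1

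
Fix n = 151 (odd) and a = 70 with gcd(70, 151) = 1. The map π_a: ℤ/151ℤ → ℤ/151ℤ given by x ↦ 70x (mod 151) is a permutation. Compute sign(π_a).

Orbit of 127 under x↦70x: [127, 132, 29, 67, 9, 26, 8]… (length divides ord_151(70)).
The orbit structure of x ↦ 70x mod 151: 4 orbits of sizes [50, 50, 50, 1].
With 4 cycles on 151 points, sign = (−1)^{151−4} = -1.

-1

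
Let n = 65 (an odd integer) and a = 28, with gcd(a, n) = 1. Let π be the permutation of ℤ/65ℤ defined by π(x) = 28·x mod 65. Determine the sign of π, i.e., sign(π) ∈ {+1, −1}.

Start at x=18: 18 → 49 → 7 → 1 → 28 → 4 → 47 → … (one orbit).
7 cycles of lengths [12, 12, 12, 12, 12, 4, 1].
65 − 7 = 58 transpositions; sign(π) = (−1)^58 = +1.
Check: (28/65) = +1 by Zolotarev.

+1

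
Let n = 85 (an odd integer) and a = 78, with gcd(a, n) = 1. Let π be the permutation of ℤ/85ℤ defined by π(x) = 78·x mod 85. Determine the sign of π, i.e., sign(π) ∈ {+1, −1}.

+1

Trace 9: π^k(9) = [9, 22, 16, 58, 19, 37, 81] for k=0..6.
Cycle lengths of π_78 on ℤ/85ℤ: [16, 16, 16, 16, 16, 4, 1]; 7 cycles in total.
85 − 7 = 78 transpositions; sign(π) = (−1)^78 = +1.
Via Zolotarev, sign(π_{78}) = (78|85) = +1.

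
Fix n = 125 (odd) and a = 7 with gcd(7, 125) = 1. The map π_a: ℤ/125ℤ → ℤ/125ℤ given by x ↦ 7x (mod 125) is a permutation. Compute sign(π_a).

-1

Start at x=124: 124 → 118 → 76 → 32 → 99 → 68 → 101 → … (one orbit).
Cycle lengths of π_7 on ℤ/125ℤ: [20, 20, 20, 20, 20, 4, 4, 4, 4, 4, 4, 1]; 12 cycles in total.
n − c = 125 − 12 = 113; sign = (−1)^113 = -1.
The Jacobi symbol (7|125) = -1 (Zolotarev) agrees.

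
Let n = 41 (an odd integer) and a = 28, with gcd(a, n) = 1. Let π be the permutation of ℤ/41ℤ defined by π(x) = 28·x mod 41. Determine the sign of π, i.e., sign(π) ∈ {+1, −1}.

-1

Start at x=28: 28 → 5 → 17 → 25 → 3 → 2 → 15 → … (one orbit).
Decompose π into cycles: lengths [40, 1] (2 cycles, including the fixed point 0).
41 − 2 = 39 transpositions; sign(π) = (−1)^39 = -1.
The Jacobi symbol (28|41) = -1 (Zolotarev) agrees.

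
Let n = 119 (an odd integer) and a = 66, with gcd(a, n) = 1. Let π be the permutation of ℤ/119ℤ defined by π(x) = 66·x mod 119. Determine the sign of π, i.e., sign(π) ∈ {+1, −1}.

-1

Start at x=50: 50 → 87 → 30 → 76 → 18 → 117 → 106 → … (one orbit).
The orbit structure of x ↦ 66x mod 119: 8 orbits of sizes [24, 24, 24, 24, 8, 8, 6, 1].
8 cycles on 119: each ℓ→(−1)^(ℓ−1), product (−1)^111 = -1.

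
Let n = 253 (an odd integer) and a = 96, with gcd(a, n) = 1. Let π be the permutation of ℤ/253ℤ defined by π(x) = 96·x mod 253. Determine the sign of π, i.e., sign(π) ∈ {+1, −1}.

Start at x=169: 169 → 32 → 36 → 167 → 93 → 73 → 177 → … (one orbit).
Decompose π into cycles: lengths [110, 110, 11, 11, 10, 1] (6 cycles, including the fixed point 0).
253 − 6 = 247 transpositions; sign(π) = (−1)^247 = -1.

-1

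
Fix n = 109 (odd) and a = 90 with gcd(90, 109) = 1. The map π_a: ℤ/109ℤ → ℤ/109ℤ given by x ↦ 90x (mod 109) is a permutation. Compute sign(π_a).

Trace 4: π^k(4) = [4, 33, 27, 32, 46, 107, 38] for k=0..6.
Decompose π into cycles: lengths [36, 36, 36, 1] (4 cycles, including the fixed point 0).
109 − 4 = 105 transpositions; sign(π) = (−1)^105 = -1.
The Jacobi symbol (90|109) = -1 (Zolotarev) agrees.

-1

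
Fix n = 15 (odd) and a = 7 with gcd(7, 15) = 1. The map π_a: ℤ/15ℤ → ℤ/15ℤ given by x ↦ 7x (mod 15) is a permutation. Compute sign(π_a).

-1

Start at x=1: 1 → 7 → 4 → 13 → 1 (one orbit).
The orbit structure of x ↦ 7x mod 15: 6 orbits of sizes [4, 4, 4, 1, 1, 1].
15 − 6 = 9 transpositions; sign(π) = (−1)^9 = -1.
Zolotarev: (7|15) = -1, matching the cycle-count sign.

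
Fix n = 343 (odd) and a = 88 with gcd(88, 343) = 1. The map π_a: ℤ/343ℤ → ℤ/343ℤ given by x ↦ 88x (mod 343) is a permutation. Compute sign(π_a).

+1

Trace 281: π^k(281) = [281, 32, 72, 162, 193, 177, 141] for k=0..6.
Cycle lengths of π_88 on ℤ/343ℤ: [147, 147, 21, 21, 3, 3, 1]; 7 cycles in total.
Σ(ℓ_i−1) = 343−7 = 336; sign = (−1)^336 = +1.
Check: (88/343) = +1 by Zolotarev.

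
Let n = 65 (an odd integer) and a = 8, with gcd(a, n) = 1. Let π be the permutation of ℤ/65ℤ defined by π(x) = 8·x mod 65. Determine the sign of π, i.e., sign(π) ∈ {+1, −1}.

Orbit of 57 under x↦8x: [57, 1, 8, 64]… (length divides ord_65(8)).
Cycle type of π: 4×16 + 1; total 17 cycles.
Σ(ℓ_i−1) = 65−17 = 48; sign = (−1)^48 = +1.
Check: (8/65) = +1 by Zolotarev.

+1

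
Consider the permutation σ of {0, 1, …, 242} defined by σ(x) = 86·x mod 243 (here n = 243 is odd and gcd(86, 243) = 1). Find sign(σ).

Orbit of 206 under x↦86x: [206, 220, 209, 235, 41, 124, 215]… (length divides ord_243(86)).
6 cycles of lengths [162, 54, 18, 6, 2, 1].
243 − 6 = 237 transpositions; sign(π) = (−1)^237 = -1.

-1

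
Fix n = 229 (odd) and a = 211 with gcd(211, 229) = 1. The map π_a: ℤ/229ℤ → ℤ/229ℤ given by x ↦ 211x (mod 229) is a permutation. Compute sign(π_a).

-1

Trace 122: π^k(122) = [122, 94, 140, 228, 18, 134, 107] for k=0..6.
π_211 has 20 disjoint cycles with lengths [12, 12, 12, 12, 12, 12, 12, 12, 12, 12, 12, 12, 12, 12, 12, 12, 12, 12, 12, 1] on {0,…,228}.
Σ(ℓ_i−1) = 229−20 = 209; sign = (−1)^209 = -1.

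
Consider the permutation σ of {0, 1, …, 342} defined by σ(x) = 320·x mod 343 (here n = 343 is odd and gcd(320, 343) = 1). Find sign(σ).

-1

Trace 53: π^k(53) = [53, 153, 254, 332, 253, 12, 67] for k=0..6.
Decompose π into cycles: lengths [294, 42, 6, 1] (4 cycles, including the fixed point 0).
4 cycles on 343: each ℓ→(−1)^(ℓ−1), product (−1)^339 = -1.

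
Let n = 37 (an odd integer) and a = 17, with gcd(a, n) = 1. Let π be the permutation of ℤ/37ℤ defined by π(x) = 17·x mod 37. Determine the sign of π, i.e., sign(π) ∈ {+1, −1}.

Trace 1: π^k(1) = [1, 17, 30, 29, 12, 19, 27] for k=0..6.
π_17 has 2 disjoint cycles with lengths [36, 1] on {0,…,36}.
sign(π) = (−1)^{n − #cycles} = (−1)^{37−2} = (−1)^35 = -1.
The Jacobi symbol (17|37) = -1 (Zolotarev) agrees.

-1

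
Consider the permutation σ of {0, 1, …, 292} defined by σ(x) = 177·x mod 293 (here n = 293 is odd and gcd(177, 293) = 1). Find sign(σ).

-1

Orbit of 260 under x↦177x: [260, 19, 140, 168, 143, 113, 77]… (length divides ord_293(177)).
π_177 has 2 disjoint cycles with lengths [292, 1] on {0,…,292}.
With 2 cycles on 293 points, sign = (−1)^{293−2} = -1.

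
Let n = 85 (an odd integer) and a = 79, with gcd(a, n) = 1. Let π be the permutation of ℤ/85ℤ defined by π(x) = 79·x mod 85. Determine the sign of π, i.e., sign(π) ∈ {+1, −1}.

Orbit of 74 under x↦79x: [74, 66, 29, 81, 24, 26, 14]… (length divides ord_85(79)).
Cycle lengths of π_79 on ℤ/85ℤ: [16, 16, 16, 16, 16, 2, 2, 1]; 8 cycles in total.
85 − 8 = 77 transpositions; sign(π) = (−1)^77 = -1.

-1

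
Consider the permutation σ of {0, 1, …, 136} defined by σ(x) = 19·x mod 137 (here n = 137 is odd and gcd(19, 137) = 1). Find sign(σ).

Orbit of 32 under x↦19x: [32, 60, 44, 14, 129, 122, 126]… (length divides ord_137(19)).
Cycle type of π: 68×2 + 1; total 3 cycles.
Σ(ℓ_i−1) = 137−3 = 134; sign = (−1)^134 = +1.
The Jacobi symbol (19|137) = +1 (Zolotarev) agrees.

+1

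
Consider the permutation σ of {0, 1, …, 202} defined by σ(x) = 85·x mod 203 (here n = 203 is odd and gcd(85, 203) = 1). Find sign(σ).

Trace 57: π^k(57) = [57, 176, 141, 8, 71, 148, 197] for k=0..6.
Decompose π into cycles: lengths [28, 28, 28, 28, 28, 28, 28, 1, 1, 1, 1, 1, 1, 1] (14 cycles, including the fixed point 0).
sign(π) = (−1)^{n − #cycles} = (−1)^{203−14} = (−1)^189 = -1.
Zolotarev: (85|203) = -1, matching the cycle-count sign.

-1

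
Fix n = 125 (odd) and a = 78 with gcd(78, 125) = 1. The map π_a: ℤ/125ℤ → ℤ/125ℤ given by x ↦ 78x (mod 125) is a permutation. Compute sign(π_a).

-1

Start at x=109: 109 → 2 → 31 → 43 → 104 → 112 → 111 → … (one orbit).
The orbit structure of x ↦ 78x mod 125: 4 orbits of sizes [100, 20, 4, 1].
n − c = 125 − 4 = 121; sign = (−1)^121 = -1.
Check: (78/125) = -1 by Zolotarev.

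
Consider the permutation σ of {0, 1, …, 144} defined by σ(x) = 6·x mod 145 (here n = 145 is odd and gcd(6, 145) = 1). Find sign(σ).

Trace 96: π^k(96) = [96, 141, 121, 1, 6, 36, 71] for k=0..6.
Cycle lengths of π_6 on ℤ/145ℤ: [14, 14, 14, 14, 14, 14, 14, 14, 14, 14, 1, 1, 1, 1, 1]; 15 cycles in total.
sign(π) = (−1)^{n − #cycles} = (−1)^{145−15} = (−1)^130 = +1.

+1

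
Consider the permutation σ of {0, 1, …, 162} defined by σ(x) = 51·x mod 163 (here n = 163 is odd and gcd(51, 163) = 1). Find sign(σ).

Trace 134: π^k(134) = [134, 151, 40, 84, 46, 64, 4] for k=0..6.
π_51 has 3 disjoint cycles with lengths [81, 81, 1] on {0,…,162}.
163 − 3 = 160 transpositions; sign(π) = (−1)^160 = +1.

+1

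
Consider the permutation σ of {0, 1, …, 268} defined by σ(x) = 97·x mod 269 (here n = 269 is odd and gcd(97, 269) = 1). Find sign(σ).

+1

Orbit of 253 under x↦97x: [253, 62, 96, 166, 231, 80, 228]… (length divides ord_269(97)).
Cycle type of π: 134×2 + 1; total 3 cycles.
3 cycles on 269: each ℓ→(−1)^(ℓ−1), product (−1)^266 = +1.
Check: (97/269) = +1 by Zolotarev.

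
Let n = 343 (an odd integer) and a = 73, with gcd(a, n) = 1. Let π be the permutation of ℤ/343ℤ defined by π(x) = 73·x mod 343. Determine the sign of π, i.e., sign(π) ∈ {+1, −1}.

Trace 193: π^k(193) = [193, 26, 183, 325, 58, 118, 39] for k=0..6.
Cycle type of π: 294 + 42 + 6 + 1; total 4 cycles.
n − c = 343 − 4 = 339; sign = (−1)^339 = -1.

-1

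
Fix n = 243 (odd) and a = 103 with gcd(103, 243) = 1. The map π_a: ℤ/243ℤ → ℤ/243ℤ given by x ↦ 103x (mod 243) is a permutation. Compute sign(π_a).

Trace 40: π^k(40) = [40, 232, 82, 184, 241, 37, 166] for k=0..6.
Decompose π into cycles: lengths [81, 81, 27, 27, 9, 9, 3, 3, 1, 1, 1] (11 cycles, including the fixed point 0).
11 cycles on 243: each ℓ→(−1)^(ℓ−1), product (−1)^232 = +1.

+1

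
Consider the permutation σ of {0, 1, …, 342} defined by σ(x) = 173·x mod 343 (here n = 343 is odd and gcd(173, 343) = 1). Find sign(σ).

-1

Start at x=311: 311 → 295 → 271 → 235 → 181 → 100 → 150 → … (one orbit).
Decompose π into cycles: lengths [294, 42, 6, 1] (4 cycles, including the fixed point 0).
With 4 cycles on 343 points, sign = (−1)^{343−4} = -1.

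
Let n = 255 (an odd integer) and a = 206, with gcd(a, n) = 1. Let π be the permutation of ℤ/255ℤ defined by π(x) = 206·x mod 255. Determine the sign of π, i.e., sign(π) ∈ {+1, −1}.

-1

Orbit of 161 under x↦206x: [161, 16, 236, 166, 26, 1, 206]… (length divides ord_255(206)).
40 cycles of lengths [8, 8, 8, 8, 8, 8, 8, 8, 8, 8, 8, 8, 8, 8, 8, 8, 8, 8, 8, 8, 8, 8, 8, 8, 8, 8, 8, 8, 8, 8, 2, 2, 2, 2, 2, 1, 1, 1, 1, 1].
With 40 cycles on 255 points, sign = (−1)^{255−40} = -1.
The Jacobi symbol (206|255) = -1 (Zolotarev) agrees.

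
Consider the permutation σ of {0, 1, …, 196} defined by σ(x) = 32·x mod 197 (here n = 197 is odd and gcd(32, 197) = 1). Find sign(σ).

Trace 96: π^k(96) = [96, 117, 1, 32, 39, 66, 142] for k=0..6.
π_32 has 2 disjoint cycles with lengths [196, 1] on {0,…,196}.
2 cycles on 197: each ℓ→(−1)^(ℓ−1), product (−1)^195 = -1.
Via Zolotarev, sign(π_{32}) = (32|197) = -1.

-1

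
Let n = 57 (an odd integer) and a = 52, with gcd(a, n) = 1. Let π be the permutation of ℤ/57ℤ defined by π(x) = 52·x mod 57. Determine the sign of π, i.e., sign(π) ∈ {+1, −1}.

-1

Trace 46: π^k(46) = [46, 55, 10, 7, 22, 4, 37] for k=0..6.
Decompose π into cycles: lengths [18, 18, 18, 1, 1, 1] (6 cycles, including the fixed point 0).
Σ(ℓ_i−1) = 57−6 = 51; sign = (−1)^51 = -1.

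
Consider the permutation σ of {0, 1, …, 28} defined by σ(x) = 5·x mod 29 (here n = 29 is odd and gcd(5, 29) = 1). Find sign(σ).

+1

Trace 6: π^k(6) = [6, 1, 5, 25, 9, 16, 22] for k=0..6.
π_5 has 3 disjoint cycles with lengths [14, 14, 1] on {0,…,28}.
sign(π) = (−1)^{n − #cycles} = (−1)^{29−3} = (−1)^26 = +1.
Zolotarev: (5|29) = +1, matching the cycle-count sign.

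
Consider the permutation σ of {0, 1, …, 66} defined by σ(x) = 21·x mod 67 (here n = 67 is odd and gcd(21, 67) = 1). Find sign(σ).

+1

Orbit of 25 under x↦21x: [25, 56, 37, 40, 36, 19, 64]… (length divides ord_67(21)).
Cycle lengths of π_21 on ℤ/67ℤ: [33, 33, 1]; 3 cycles in total.
67 − 3 = 64 transpositions; sign(π) = (−1)^64 = +1.
Zolotarev: (21|67) = +1, matching the cycle-count sign.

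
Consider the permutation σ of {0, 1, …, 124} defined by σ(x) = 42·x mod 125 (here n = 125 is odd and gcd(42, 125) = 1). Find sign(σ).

-1

Orbit of 58 under x↦42x: [58, 61, 62, 104, 118, 81, 27]… (length divides ord_125(42)).
Decompose π into cycles: lengths [100, 20, 4, 1] (4 cycles, including the fixed point 0).
n − c = 125 − 4 = 121; sign = (−1)^121 = -1.
Via Zolotarev, sign(π_{42}) = (42|125) = -1.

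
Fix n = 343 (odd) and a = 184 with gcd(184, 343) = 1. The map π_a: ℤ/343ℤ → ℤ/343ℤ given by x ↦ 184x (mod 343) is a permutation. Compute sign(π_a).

Start at x=226: 226 → 81 → 155 → 51 → 123 → 337 → 268 → … (one orbit).
7 cycles of lengths [147, 147, 21, 21, 3, 3, 1].
Σ(ℓ_i−1) = 343−7 = 336; sign = (−1)^336 = +1.
Via Zolotarev, sign(π_{184}) = (184|343) = +1.

+1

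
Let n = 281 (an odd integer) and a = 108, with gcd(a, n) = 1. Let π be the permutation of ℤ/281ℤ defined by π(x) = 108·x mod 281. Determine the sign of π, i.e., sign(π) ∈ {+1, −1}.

Start at x=121: 121 → 142 → 162 → 74 → 124 → 185 → 29 → … (one orbit).
The orbit structure of x ↦ 108x mod 281: 2 orbits of sizes [280, 1].
n − c = 281 − 2 = 279; sign = (−1)^279 = -1.
Zolotarev: (108|281) = -1, matching the cycle-count sign.

-1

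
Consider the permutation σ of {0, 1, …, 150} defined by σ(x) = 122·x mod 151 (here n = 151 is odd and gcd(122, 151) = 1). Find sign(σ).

Orbit of 28 under x↦122x: [28, 94, 143, 81, 67, 20, 24]… (length divides ord_151(122)).
π_122 has 4 disjoint cycles with lengths [50, 50, 50, 1] on {0,…,150}.
Σ(ℓ_i−1) = 151−4 = 147; sign = (−1)^147 = -1.
Via Zolotarev, sign(π_{122}) = (122|151) = -1.

-1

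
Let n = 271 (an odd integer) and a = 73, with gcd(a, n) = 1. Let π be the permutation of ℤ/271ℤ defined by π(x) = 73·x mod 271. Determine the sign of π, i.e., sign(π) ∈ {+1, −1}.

Start at x=157: 157 → 79 → 76 → 128 → 130 → 5 → 94 → … (one orbit).
The orbit structure of x ↦ 73x mod 271: 2 orbits of sizes [270, 1].
sign(π) = (−1)^{n − #cycles} = (−1)^{271−2} = (−1)^269 = -1.
Zolotarev: (73|271) = -1, matching the cycle-count sign.

-1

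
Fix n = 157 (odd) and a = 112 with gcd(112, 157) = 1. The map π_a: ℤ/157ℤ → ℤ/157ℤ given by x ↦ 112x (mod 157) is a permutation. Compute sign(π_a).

-1

Trace 112: π^k(112) = [112, 141, 92, 99, 98, 143, 2] for k=0..6.
Decompose π into cycles: lengths [52, 52, 52, 1] (4 cycles, including the fixed point 0).
With 4 cycles on 157 points, sign = (−1)^{157−4} = -1.
Check: (112/157) = -1 by Zolotarev.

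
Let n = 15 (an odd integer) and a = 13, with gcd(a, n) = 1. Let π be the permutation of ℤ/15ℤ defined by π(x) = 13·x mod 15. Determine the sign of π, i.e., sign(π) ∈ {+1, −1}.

-1

Orbit of 4 under x↦13x: [4, 7, 1, 13]… (length divides ord_15(13)).
6 cycles of lengths [4, 4, 4, 1, 1, 1].
6 cycles on 15: each ℓ→(−1)^(ℓ−1), product (−1)^9 = -1.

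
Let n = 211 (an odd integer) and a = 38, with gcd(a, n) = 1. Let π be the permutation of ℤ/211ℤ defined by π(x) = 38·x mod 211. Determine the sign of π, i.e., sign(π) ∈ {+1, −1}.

-1

Trace 101: π^k(101) = [101, 40, 43, 157, 58, 94, 196] for k=0..6.
The orbit structure of x ↦ 38x mod 211: 6 orbits of sizes [42, 42, 42, 42, 42, 1].
Σ(ℓ_i−1) = 211−6 = 205; sign = (−1)^205 = -1.
Check: (38/211) = -1 by Zolotarev.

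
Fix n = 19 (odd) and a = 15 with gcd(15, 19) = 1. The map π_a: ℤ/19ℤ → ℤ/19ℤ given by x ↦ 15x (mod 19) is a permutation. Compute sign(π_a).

Trace 8: π^k(8) = [8, 6, 14, 1, 15, 16, 12] for k=0..6.
π_15 has 2 disjoint cycles with lengths [18, 1] on {0,…,18}.
19 − 2 = 17 transpositions; sign(π) = (−1)^17 = -1.
Check: (15/19) = -1 by Zolotarev.

-1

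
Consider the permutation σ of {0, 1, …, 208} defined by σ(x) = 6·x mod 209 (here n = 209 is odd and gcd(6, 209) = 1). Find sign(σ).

Start at x=93: 93 → 140 → 4 → 24 → 144 → 28 → 168 → … (one orbit).
Cycle type of π: 90×2 + 10 + 9×2 + 1; total 6 cycles.
With 6 cycles on 209 points, sign = (−1)^{209−6} = -1.
The Jacobi symbol (6|209) = -1 (Zolotarev) agrees.

-1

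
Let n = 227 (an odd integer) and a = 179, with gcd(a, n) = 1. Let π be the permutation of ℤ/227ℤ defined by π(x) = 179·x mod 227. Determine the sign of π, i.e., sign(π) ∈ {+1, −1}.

-1

Trace 179: π^k(179) = [179, 34, 184, 21, 127, 33, 5] for k=0..6.
The orbit structure of x ↦ 179x mod 227: 2 orbits of sizes [226, 1].
n − c = 227 − 2 = 225; sign = (−1)^225 = -1.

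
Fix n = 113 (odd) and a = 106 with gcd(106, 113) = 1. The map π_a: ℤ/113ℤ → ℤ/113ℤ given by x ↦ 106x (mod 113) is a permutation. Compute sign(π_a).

Trace 16: π^k(16) = [16, 1, 106, 49, 109, 28, 30] for k=0..6.
Decompose π into cycles: lengths [7, 7, 7, 7, 7, 7, 7, 7, 7, 7, 7, 7, 7, 7, 7, 7, 1] (17 cycles, including the fixed point 0).
Σ(ℓ_i−1) = 113−17 = 96; sign = (−1)^96 = +1.

+1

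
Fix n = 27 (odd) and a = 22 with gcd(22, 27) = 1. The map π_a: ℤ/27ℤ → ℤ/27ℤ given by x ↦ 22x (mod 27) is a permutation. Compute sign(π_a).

Orbit of 25 under x↦22x: [25, 10, 4, 7, 19, 13, 16]… (length divides ord_27(22)).
π_22 has 7 disjoint cycles with lengths [9, 9, 3, 3, 1, 1, 1] on {0,…,26}.
Σ(ℓ_i−1) = 27−7 = 20; sign = (−1)^20 = +1.

+1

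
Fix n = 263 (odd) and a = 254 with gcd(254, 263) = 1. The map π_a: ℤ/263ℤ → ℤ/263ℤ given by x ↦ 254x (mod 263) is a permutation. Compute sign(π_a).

-1

Start at x=91: 91 → 233 → 7 → 200 → 41 → 157 → 165 → … (one orbit).
Cycle lengths of π_254 on ℤ/263ℤ: [262, 1]; 2 cycles in total.
n − c = 263 − 2 = 261; sign = (−1)^261 = -1.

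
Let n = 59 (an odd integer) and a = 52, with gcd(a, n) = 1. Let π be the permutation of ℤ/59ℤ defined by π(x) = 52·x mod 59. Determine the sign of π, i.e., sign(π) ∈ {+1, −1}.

Orbit of 13 under x↦52x: [13, 27, 47, 25, 2, 45, 39]… (length divides ord_59(52)).
π_52 has 2 disjoint cycles with lengths [58, 1] on {0,…,58}.
59 − 2 = 57 transpositions; sign(π) = (−1)^57 = -1.
Check: (52/59) = -1 by Zolotarev.

-1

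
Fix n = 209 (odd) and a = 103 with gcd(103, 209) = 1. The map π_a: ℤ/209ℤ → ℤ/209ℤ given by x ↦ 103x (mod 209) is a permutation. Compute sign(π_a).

Orbit of 102 under x↦103x: [102, 56, 125, 126, 20, 179, 45]… (length divides ord_209(103)).
π_103 has 12 disjoint cycles with lengths [30, 30, 30, 30, 30, 30, 6, 6, 6, 5, 5, 1] on {0,…,208}.
With 12 cycles on 209 points, sign = (−1)^{209−12} = -1.
(103|209)_J = -1 (Zolotarev's lemma cross-check).

-1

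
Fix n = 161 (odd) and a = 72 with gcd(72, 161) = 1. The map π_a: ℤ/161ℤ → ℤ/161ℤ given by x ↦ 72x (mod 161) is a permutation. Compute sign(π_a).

Start at x=9: 9 → 4 → 127 → 128 → 39 → 71 → 121 → … (one orbit).
Cycle type of π: 33×4 + 11×2 + 3×2 + 1; total 9 cycles.
Σ(ℓ_i−1) = 161−9 = 152; sign = (−1)^152 = +1.
Via Zolotarev, sign(π_{72}) = (72|161) = +1.

+1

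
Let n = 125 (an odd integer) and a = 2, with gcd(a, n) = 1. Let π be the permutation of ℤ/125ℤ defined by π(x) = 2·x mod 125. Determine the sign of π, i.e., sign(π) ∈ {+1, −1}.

-1

Trace 88: π^k(88) = [88, 51, 102, 79, 33, 66, 7] for k=0..6.
Cycle type of π: 100 + 20 + 4 + 1; total 4 cycles.
125 − 4 = 121 transpositions; sign(π) = (−1)^121 = -1.
(2|125)_J = -1 (Zolotarev's lemma cross-check).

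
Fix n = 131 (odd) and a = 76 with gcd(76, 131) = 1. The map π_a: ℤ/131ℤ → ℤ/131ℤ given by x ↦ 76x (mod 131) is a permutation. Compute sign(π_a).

-1

Trace 41: π^k(41) = [41, 103, 99, 57, 9, 29, 108] for k=0..6.
Cycle type of π: 130 + 1; total 2 cycles.
131 − 2 = 129 transpositions; sign(π) = (−1)^129 = -1.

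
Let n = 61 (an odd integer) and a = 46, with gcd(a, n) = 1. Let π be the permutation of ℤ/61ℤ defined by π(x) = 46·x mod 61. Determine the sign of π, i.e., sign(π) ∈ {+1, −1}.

Orbit of 5 under x↦46x: [5, 47, 27, 22, 36, 9, 48]… (length divides ord_61(46)).
3 cycles of lengths [30, 30, 1].
n − c = 61 − 3 = 58; sign = (−1)^58 = +1.

+1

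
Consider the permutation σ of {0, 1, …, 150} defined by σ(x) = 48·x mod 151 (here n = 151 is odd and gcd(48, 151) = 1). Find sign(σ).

-1

Trace 35: π^k(35) = [35, 19, 6, 137, 83, 58, 66] for k=0..6.
Cycle type of π: 150 + 1; total 2 cycles.
151 − 2 = 149 transpositions; sign(π) = (−1)^149 = -1.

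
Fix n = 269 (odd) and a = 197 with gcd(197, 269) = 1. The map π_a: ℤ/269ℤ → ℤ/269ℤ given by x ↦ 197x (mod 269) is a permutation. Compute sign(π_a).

-1

Start at x=4: 4 → 250 → 23 → 227 → 65 → 162 → 172 → … (one orbit).
Cycle type of π: 268 + 1; total 2 cycles.
2 cycles on 269: each ℓ→(−1)^(ℓ−1), product (−1)^267 = -1.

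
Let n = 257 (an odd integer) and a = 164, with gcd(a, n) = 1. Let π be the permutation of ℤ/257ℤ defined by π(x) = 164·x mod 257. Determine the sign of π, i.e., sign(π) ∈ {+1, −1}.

Start at x=228: 228 → 127 → 11 → 5 → 49 → 69 → 8 → … (one orbit).
Cycle lengths of π_164 on ℤ/257ℤ: [256, 1]; 2 cycles in total.
2 cycles on 257: each ℓ→(−1)^(ℓ−1), product (−1)^255 = -1.
Via Zolotarev, sign(π_{164}) = (164|257) = -1.

-1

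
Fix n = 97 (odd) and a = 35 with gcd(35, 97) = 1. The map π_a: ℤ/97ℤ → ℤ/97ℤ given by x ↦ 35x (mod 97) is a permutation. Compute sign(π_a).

+1

Start at x=61: 61 → 1 → 35 → 61 (one orbit).
Decompose π into cycles: lengths [3, 3, 3, 3, 3, 3, 3, 3, 3, 3, 3, 3, 3, 3, 3, 3, 3, 3, 3, 3, 3, 3, 3, 3, 3, 3, 3, 3, 3, 3, 3, 3, 1] (33 cycles, including the fixed point 0).
With 33 cycles on 97 points, sign = (−1)^{97−33} = +1.
Check: (35/97) = +1 by Zolotarev.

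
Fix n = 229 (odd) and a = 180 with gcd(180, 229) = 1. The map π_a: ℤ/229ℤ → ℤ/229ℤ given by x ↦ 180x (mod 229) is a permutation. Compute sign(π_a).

+1

Start at x=167: 167 → 61 → 217 → 130 → 42 → 3 → 82 → … (one orbit).
5 cycles of lengths [57, 57, 57, 57, 1].
sign(π) = (−1)^{n − #cycles} = (−1)^{229−5} = (−1)^224 = +1.
(180|229)_J = +1 (Zolotarev's lemma cross-check).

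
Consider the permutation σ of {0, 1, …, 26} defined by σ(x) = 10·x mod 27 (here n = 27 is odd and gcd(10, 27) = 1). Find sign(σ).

+1

Start at x=1: 1 → 10 → 19 → 1 (one orbit).
Cycle type of π: 3×6 + 1×9; total 15 cycles.
Σ(ℓ_i−1) = 27−15 = 12; sign = (−1)^12 = +1.
Check: (10/27) = +1 by Zolotarev.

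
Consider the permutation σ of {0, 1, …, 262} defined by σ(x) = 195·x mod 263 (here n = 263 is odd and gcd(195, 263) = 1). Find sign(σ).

Trace 1: π^k(1) = [1, 195, 153, 116, 2, 127, 43] for k=0..6.
The orbit structure of x ↦ 195x mod 263: 2 orbits of sizes [262, 1].
With 2 cycles on 263 points, sign = (−1)^{263−2} = -1.

-1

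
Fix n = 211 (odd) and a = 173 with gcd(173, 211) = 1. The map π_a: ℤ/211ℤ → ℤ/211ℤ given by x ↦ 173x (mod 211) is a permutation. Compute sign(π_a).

+1

Trace 117: π^k(117) = [117, 196, 148, 73, 180, 123, 179] for k=0..6.
π_173 has 11 disjoint cycles with lengths [21, 21, 21, 21, 21, 21, 21, 21, 21, 21, 1] on {0,…,210}.
n − c = 211 − 11 = 200; sign = (−1)^200 = +1.
Zolotarev: (173|211) = +1, matching the cycle-count sign.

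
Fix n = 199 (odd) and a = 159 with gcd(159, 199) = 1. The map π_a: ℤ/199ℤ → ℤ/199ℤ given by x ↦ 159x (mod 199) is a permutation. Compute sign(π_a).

Trace 8: π^k(8) = [8, 78, 64, 27, 114, 17, 116] for k=0..6.
Decompose π into cycles: lengths [66, 66, 66, 1] (4 cycles, including the fixed point 0).
n − c = 199 − 4 = 195; sign = (−1)^195 = -1.

-1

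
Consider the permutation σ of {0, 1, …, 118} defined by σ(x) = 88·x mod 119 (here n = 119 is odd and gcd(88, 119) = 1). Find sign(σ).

-1

Trace 60: π^k(60) = [60, 44, 64, 39, 100, 113, 67] for k=0..6.
Cycle type of π: 48×2 + 16 + 3×2 + 1; total 6 cycles.
Σ(ℓ_i−1) = 119−6 = 113; sign = (−1)^113 = -1.
(88|119)_J = -1 (Zolotarev's lemma cross-check).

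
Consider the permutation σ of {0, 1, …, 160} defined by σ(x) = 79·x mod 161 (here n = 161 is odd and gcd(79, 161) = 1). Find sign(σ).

-1

Trace 127: π^k(127) = [127, 51, 4, 155, 9, 67, 141] for k=0..6.
π_79 has 6 disjoint cycles with lengths [66, 66, 22, 3, 3, 1] on {0,…,160}.
161 − 6 = 155 transpositions; sign(π) = (−1)^155 = -1.
Zolotarev: (79|161) = -1, matching the cycle-count sign.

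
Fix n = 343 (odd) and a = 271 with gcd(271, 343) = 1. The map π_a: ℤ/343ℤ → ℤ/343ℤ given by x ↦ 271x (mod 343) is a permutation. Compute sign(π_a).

-1

Trace 331: π^k(331) = [331, 178, 218, 82, 270, 111, 240] for k=0..6.
Decompose π into cycles: lengths [294, 42, 6, 1] (4 cycles, including the fixed point 0).
With 4 cycles on 343 points, sign = (−1)^{343−4} = -1.
Via Zolotarev, sign(π_{271}) = (271|343) = -1.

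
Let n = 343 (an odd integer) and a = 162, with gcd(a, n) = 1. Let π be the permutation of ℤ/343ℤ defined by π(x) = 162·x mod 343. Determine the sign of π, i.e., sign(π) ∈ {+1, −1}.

Start at x=330: 330 → 295 → 113 → 127 → 337 → 57 → 316 → … (one orbit).
Cycle type of π: 49×6 + 7×6 + 1×7; total 19 cycles.
With 19 cycles on 343 points, sign = (−1)^{343−19} = +1.

+1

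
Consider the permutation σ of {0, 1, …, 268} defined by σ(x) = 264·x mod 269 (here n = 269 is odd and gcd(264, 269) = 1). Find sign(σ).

Trace 256: π^k(256) = [256, 65, 213, 11, 214, 6, 239] for k=0..6.
Cycle lengths of π_264 on ℤ/269ℤ: [134, 134, 1]; 3 cycles in total.
Σ(ℓ_i−1) = 269−3 = 266; sign = (−1)^266 = +1.
Check: (264/269) = +1 by Zolotarev.

+1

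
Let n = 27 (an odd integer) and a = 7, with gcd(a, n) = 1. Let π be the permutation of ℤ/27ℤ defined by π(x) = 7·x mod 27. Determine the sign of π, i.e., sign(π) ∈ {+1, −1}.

+1

Trace 13: π^k(13) = [13, 10, 16, 4, 1, 7, 22] for k=0..6.
Decompose π into cycles: lengths [9, 9, 3, 3, 1, 1, 1] (7 cycles, including the fixed point 0).
Σ(ℓ_i−1) = 27−7 = 20; sign = (−1)^20 = +1.
The Jacobi symbol (7|27) = +1 (Zolotarev) agrees.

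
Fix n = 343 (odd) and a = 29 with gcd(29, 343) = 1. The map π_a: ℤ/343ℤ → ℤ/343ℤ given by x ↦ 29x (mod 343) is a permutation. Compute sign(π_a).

Orbit of 169 under x↦29x: [169, 99, 127, 253, 134, 113, 190]… (length divides ord_343(29)).
π_29 has 19 disjoint cycles with lengths [49, 49, 49, 49, 49, 49, 7, 7, 7, 7, 7, 7, 1, 1, 1, 1, 1, 1, 1] on {0,…,342}.
343 − 19 = 324 transpositions; sign(π) = (−1)^324 = +1.
Zolotarev: (29|343) = +1, matching the cycle-count sign.

+1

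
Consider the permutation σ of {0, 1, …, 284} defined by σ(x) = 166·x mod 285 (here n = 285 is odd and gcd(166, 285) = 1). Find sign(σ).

-1

Start at x=241: 241 → 106 → 211 → 256 → 31 → 16 → 91 → … (one orbit).
30 cycles of lengths [18, 18, 18, 18, 18, 18, 18, 18, 18, 18, 18, 18, 18, 18, 18, 1, 1, 1, 1, 1, 1, 1, 1, 1, 1, 1, 1, 1, 1, 1].
n − c = 285 − 30 = 255; sign = (−1)^255 = -1.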